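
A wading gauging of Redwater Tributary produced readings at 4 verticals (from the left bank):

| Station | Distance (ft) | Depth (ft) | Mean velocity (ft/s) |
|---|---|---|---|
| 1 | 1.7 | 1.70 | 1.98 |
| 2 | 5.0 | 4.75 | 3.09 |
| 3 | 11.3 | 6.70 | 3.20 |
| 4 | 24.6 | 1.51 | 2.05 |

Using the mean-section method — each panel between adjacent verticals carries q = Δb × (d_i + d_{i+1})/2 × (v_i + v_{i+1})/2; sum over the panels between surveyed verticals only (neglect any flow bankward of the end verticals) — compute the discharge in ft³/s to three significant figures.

284 ft³/s

Panel 1-2: Δb = 3.3 ft, d̄ = (1.70+4.75)/2 = 3.225, v̄ = (1.98+3.09)/2 = 2.535 → q = 3.3×3.225×2.535 = 26.98 ft³/s
Panel 2-3: Δb = 6.3 ft, d̄ = (4.75+6.70)/2 = 5.725, v̄ = (3.09+3.20)/2 = 3.145 → q = 6.3×5.725×3.145 = 113.4 ft³/s
Panel 3-4: Δb = 13.3 ft, d̄ = (6.70+1.51)/2 = 4.105, v̄ = (3.20+2.05)/2 = 2.625 → q = 13.3×4.105×2.625 = 143.3 ft³/s
Q = Σ q = 283.7 ft³/s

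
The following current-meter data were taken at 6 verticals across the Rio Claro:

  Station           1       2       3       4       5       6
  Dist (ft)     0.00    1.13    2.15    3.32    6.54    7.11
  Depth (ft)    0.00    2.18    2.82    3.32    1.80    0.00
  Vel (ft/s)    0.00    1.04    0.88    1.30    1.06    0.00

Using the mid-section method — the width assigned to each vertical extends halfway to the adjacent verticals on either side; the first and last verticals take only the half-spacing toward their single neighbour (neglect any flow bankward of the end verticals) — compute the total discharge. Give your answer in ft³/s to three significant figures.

w_2 = (2.15 − 0.00)/2 = 1.075 ft; q_2 = 1.04 × 2.18 × 1.075 = 2.437 ft³/s
w_3 = (3.32 − 1.13)/2 = 1.095 ft; q_3 = 0.88 × 2.82 × 1.095 = 2.717 ft³/s
w_4 = (6.54 − 2.15)/2 = 2.195 ft; q_4 = 1.30 × 3.32 × 2.195 = 9.474 ft³/s
w_5 = (7.11 − 3.32)/2 = 1.895 ft; q_5 = 1.06 × 1.80 × 1.895 = 3.616 ft³/s
Stations 1, 6 contribute zero (depth or velocity is 0).
Q = Σ qᵢ = 18.24 ft³/s

18.2 ft³/s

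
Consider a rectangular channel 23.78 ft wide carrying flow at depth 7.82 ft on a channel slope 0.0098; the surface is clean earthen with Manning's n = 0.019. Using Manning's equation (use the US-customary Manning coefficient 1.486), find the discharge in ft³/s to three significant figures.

4050 ft³/s

A = b·y = 23.78 × 7.82 = 186.0 ft²
P = b + 2y = 23.78 + 2×7.82 = 39.42 ft
R = A/P = 186.0/39.42 = 4.717 ft
Q = (1.486/n)·A·R^(2/3)·S^(1/2) = (1.486/0.019) × 186.0 × 4.717^(2/3) × 0.0098^(1/2) = 4050 ft³/s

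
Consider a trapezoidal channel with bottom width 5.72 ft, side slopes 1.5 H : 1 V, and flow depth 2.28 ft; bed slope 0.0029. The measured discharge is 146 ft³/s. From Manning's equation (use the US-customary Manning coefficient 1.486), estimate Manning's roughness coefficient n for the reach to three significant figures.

A = (b + z·y)·y = (5.72 + 1.5×2.28)×2.28 = 20.84 ft²
P = b + 2y√(1+z²) = 5.72 + 2×2.28×√(1+1.5²) = 13.94 ft
R = A/P = 20.84/13.94 = 1.495 ft
n = (1.486/Q)·A·R^(2/3)·S^(1/2) = (1.486/146) × 20.84 × 1.307 × 0.05385 = 0.01493

0.0149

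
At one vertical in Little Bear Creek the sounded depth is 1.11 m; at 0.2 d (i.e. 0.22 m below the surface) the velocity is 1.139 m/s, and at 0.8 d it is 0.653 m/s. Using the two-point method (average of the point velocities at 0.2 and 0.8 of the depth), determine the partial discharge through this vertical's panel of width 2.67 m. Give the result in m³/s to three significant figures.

v̄ = (1.139 + 0.653) / 2 = 0.8960 m/s
q = v̄ × d × w = 0.8960 × 1.11 × 2.67 = 2.655 m³/s

2.66 m³/s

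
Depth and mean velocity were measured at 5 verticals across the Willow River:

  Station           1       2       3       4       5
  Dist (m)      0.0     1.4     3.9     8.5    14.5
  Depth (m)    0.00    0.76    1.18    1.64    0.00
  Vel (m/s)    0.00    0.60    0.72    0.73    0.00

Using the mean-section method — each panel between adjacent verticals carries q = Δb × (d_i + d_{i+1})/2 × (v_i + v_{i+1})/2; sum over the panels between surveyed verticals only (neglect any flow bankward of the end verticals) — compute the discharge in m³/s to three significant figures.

Panel 1-2: Δb = 1.4 m, d̄ = (0.00+0.76)/2 = 0.38, v̄ = (0.00+0.60)/2 = 0.3 → q = 1.4×0.38×0.3 = 0.1596 m³/s
Panel 2-3: Δb = 2.5 m, d̄ = (0.76+1.18)/2 = 0.97, v̄ = (0.60+0.72)/2 = 0.66 → q = 2.5×0.97×0.66 = 1.601 m³/s
Panel 3-4: Δb = 4.6 m, d̄ = (1.18+1.64)/2 = 1.41, v̄ = (0.72+0.73)/2 = 0.725 → q = 4.6×1.41×0.725 = 4.702 m³/s
Panel 4-5: Δb = 6 m, d̄ = (1.64+0.00)/2 = 0.82, v̄ = (0.73+0.00)/2 = 0.365 → q = 6×0.82×0.365 = 1.796 m³/s
Q = Σ q = 8.258 m³/s

8.26 m³/s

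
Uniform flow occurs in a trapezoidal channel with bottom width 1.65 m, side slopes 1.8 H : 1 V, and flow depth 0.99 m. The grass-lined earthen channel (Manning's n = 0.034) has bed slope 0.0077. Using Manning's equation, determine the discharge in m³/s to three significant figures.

6.19 m³/s

A = (b + z·y)·y = (1.65 + 1.8×0.99)×0.99 = 3.398 m²
P = b + 2y√(1+z²) = 1.65 + 2×0.99×√(1+1.8²) = 5.727 m
R = A/P = 3.398/5.727 = 0.5933 m
Q = (1/n)·A·R^(2/3)·S^(1/2) = (1/0.034) × 3.398 × 0.5933^(2/3) × 0.0077^(1/2) = 6.191 m³/s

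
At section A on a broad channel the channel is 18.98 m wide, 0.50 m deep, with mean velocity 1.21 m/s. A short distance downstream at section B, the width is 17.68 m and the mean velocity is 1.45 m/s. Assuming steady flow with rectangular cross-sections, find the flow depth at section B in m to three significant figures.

0.448 m

Q = A₁V₁ = (18.98×0.50) × 1.21 = 11.48 m³/s
d₂ = Q/(b₂ V₂) = 11.48/(17.68×1.45) = 0.4479 m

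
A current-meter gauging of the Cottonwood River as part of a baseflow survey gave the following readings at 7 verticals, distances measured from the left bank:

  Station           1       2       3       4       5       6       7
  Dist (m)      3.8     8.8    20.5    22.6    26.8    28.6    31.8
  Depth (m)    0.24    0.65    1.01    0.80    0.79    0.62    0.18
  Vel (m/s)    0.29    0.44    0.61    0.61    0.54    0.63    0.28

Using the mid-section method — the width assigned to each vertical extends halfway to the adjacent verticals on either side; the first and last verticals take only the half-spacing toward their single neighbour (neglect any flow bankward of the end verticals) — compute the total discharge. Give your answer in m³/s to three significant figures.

10.7 m³/s

w_1 = (8.8 − 3.8)/2 = 2.5 m; q_1 = 0.29 × 0.24 × 2.5 = 0.1740 m³/s
w_2 = (20.5 − 3.8)/2 = 8.35 m; q_2 = 0.44 × 0.65 × 8.35 = 2.388 m³/s
w_3 = (22.6 − 8.8)/2 = 6.9 m; q_3 = 0.61 × 1.01 × 6.9 = 4.251 m³/s
w_4 = (26.8 − 20.5)/2 = 3.15 m; q_4 = 0.61 × 0.80 × 3.15 = 1.537 m³/s
w_5 = (28.6 − 22.6)/2 = 3 m; q_5 = 0.54 × 0.79 × 3 = 1.280 m³/s
w_6 = (31.8 − 26.8)/2 = 2.5 m; q_6 = 0.63 × 0.62 × 2.5 = 0.9765 m³/s
w_7 = (31.8 − 28.6)/2 = 1.6 m; q_7 = 0.28 × 0.18 × 1.6 = 0.08064 m³/s
Q = Σ qᵢ = 10.69 m³/s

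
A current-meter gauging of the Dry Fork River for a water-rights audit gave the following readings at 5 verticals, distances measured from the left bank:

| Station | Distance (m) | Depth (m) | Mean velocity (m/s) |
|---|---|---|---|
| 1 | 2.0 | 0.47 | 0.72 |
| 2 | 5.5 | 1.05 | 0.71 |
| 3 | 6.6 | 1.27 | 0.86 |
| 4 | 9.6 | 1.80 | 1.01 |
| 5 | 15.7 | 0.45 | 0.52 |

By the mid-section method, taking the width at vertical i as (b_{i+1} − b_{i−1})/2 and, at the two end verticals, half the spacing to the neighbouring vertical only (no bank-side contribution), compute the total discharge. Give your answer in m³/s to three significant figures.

13.5 m³/s

w_1 = (5.5 − 2.0)/2 = 1.75 m; q_1 = 0.72 × 0.47 × 1.75 = 0.5922 m³/s
w_2 = (6.6 − 2.0)/2 = 2.3 m; q_2 = 0.71 × 1.05 × 2.3 = 1.715 m³/s
w_3 = (9.6 − 5.5)/2 = 2.05 m; q_3 = 0.86 × 1.27 × 2.05 = 2.239 m³/s
w_4 = (15.7 − 6.6)/2 = 4.55 m; q_4 = 1.01 × 1.80 × 4.55 = 8.272 m³/s
w_5 = (15.7 − 9.6)/2 = 3.05 m; q_5 = 0.52 × 0.45 × 3.05 = 0.7137 m³/s
Q = Σ qᵢ = 13.53 m³/s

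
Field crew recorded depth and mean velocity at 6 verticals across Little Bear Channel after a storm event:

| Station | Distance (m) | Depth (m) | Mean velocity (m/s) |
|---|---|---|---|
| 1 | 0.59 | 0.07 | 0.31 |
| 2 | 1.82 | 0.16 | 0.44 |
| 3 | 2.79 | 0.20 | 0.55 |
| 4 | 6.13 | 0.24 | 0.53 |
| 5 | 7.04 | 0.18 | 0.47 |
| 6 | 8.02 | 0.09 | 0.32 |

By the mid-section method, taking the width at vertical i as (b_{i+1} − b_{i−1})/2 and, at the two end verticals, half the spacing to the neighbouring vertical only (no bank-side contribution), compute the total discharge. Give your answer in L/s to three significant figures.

w_1 = (1.82 − 0.59)/2 = 0.615 m; q_1 = 0.31 × 0.07 × 0.615 = 0.01335 m³/s
w_2 = (2.79 − 0.59)/2 = 1.1 m; q_2 = 0.44 × 0.16 × 1.1 = 0.07744 m³/s
w_3 = (6.13 − 1.82)/2 = 2.155 m; q_3 = 0.55 × 0.20 × 2.155 = 0.2371 m³/s
w_4 = (7.04 − 2.79)/2 = 2.125 m; q_4 = 0.53 × 0.24 × 2.125 = 0.2703 m³/s
w_5 = (8.02 − 6.13)/2 = 0.945 m; q_5 = 0.47 × 0.18 × 0.945 = 0.07995 m³/s
w_6 = (8.02 − 7.04)/2 = 0.49 m; q_6 = 0.32 × 0.09 × 0.49 = 0.01411 m³/s
Q = Σ qᵢ = 0.6922 m³/s
= 0.6922 × 1000 = 692.2 L/s

692 L/s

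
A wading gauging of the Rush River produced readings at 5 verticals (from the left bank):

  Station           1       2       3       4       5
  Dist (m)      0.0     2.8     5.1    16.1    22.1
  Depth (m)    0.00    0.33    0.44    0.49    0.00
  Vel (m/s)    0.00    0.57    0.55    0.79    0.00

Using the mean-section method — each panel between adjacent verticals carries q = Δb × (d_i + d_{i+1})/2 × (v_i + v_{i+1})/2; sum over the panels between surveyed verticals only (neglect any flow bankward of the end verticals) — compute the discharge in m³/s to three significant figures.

4.64 m³/s

Panel 1-2: Δb = 2.8 m, d̄ = (0.00+0.33)/2 = 0.165, v̄ = (0.00+0.57)/2 = 0.285 → q = 2.8×0.165×0.285 = 0.1317 m³/s
Panel 2-3: Δb = 2.3 m, d̄ = (0.33+0.44)/2 = 0.385, v̄ = (0.57+0.55)/2 = 0.56 → q = 2.3×0.385×0.56 = 0.4959 m³/s
Panel 3-4: Δb = 11 m, d̄ = (0.44+0.49)/2 = 0.465, v̄ = (0.55+0.79)/2 = 0.67 → q = 11×0.465×0.67 = 3.427 m³/s
Panel 4-5: Δb = 6 m, d̄ = (0.49+0.00)/2 = 0.245, v̄ = (0.79+0.00)/2 = 0.395 → q = 6×0.245×0.395 = 0.5807 m³/s
Q = Σ q = 4.635 m³/s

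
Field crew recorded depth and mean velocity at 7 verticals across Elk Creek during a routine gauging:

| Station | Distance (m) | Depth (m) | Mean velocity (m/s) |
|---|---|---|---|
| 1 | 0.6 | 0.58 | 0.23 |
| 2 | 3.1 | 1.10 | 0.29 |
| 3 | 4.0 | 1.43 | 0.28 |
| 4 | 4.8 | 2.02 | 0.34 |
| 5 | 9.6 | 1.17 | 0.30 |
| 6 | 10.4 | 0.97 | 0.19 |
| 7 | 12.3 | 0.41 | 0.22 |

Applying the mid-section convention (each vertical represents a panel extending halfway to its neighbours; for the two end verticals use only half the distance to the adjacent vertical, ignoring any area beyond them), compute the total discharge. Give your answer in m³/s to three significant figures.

w_1 = (3.1 − 0.6)/2 = 1.25 m; q_1 = 0.23 × 0.58 × 1.25 = 0.1668 m³/s
w_2 = (4.0 − 0.6)/2 = 1.7 m; q_2 = 0.29 × 1.10 × 1.7 = 0.5423 m³/s
w_3 = (4.8 − 3.1)/2 = 0.85 m; q_3 = 0.28 × 1.43 × 0.85 = 0.3403 m³/s
w_4 = (9.6 − 4.0)/2 = 2.8 m; q_4 = 0.34 × 2.02 × 2.8 = 1.923 m³/s
w_5 = (10.4 − 4.8)/2 = 2.8 m; q_5 = 0.30 × 1.17 × 2.8 = 0.9828 m³/s
w_6 = (12.3 − 9.6)/2 = 1.35 m; q_6 = 0.19 × 0.97 × 1.35 = 0.2488 m³/s
w_7 = (12.3 − 10.4)/2 = 0.95 m; q_7 = 0.22 × 0.41 × 0.95 = 0.08569 m³/s
Q = Σ qᵢ = 4.290 m³/s

4.29 m³/s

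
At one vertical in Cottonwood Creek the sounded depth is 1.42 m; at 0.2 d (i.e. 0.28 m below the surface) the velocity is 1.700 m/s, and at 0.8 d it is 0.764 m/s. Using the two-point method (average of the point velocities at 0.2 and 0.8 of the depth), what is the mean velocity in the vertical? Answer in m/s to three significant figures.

1.23 m/s

v̄ = (1.700 + 0.764) / 2 = 1.232 m/s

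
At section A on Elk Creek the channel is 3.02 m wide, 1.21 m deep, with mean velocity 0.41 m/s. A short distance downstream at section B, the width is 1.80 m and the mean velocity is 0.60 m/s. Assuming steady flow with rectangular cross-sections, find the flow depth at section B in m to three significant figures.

Q = A₁V₁ = (3.02×1.21) × 0.41 = 1.498 m³/s
d₂ = Q/(b₂ V₂) = 1.498/(1.80×0.60) = 1.387 m

1.39 m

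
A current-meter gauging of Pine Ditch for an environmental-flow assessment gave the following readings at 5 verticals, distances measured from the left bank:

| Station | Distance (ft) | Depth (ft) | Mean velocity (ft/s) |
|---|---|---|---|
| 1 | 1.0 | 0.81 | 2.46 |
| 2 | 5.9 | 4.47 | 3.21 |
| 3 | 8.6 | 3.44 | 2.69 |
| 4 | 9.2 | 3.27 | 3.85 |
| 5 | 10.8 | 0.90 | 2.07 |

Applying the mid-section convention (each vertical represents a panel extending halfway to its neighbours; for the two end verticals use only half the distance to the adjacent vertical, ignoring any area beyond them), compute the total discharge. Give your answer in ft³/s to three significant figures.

w_1 = (5.9 − 1.0)/2 = 2.45 ft; q_1 = 2.46 × 0.81 × 2.45 = 4.882 ft³/s
w_2 = (8.6 − 1.0)/2 = 3.8 ft; q_2 = 3.21 × 4.47 × 3.8 = 54.53 ft³/s
w_3 = (9.2 − 5.9)/2 = 1.65 ft; q_3 = 2.69 × 3.44 × 1.65 = 15.27 ft³/s
w_4 = (10.8 − 8.6)/2 = 1.1 ft; q_4 = 3.85 × 3.27 × 1.1 = 13.85 ft³/s
w_5 = (10.8 − 9.2)/2 = 0.8 ft; q_5 = 2.07 × 0.90 × 0.8 = 1.490 ft³/s
Q = Σ qᵢ = 90.01 ft³/s

90.0 ft³/s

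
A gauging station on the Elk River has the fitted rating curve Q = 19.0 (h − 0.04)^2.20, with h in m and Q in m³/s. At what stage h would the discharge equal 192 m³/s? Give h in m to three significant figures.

h − h₀ = (Q/C)^(1/b) = (192/19.0)^(1/2.20) = 2.862 m
h = 0.04 + 2.862 = 2.902 m

2.90 m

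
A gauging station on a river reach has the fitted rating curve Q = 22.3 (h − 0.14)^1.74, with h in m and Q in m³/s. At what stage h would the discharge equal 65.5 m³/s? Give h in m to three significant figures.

2.00 m

h − h₀ = (Q/C)^(1/b) = (65.5/22.3)^(1/1.74) = 1.858 m
h = 0.14 + 1.858 = 1.998 m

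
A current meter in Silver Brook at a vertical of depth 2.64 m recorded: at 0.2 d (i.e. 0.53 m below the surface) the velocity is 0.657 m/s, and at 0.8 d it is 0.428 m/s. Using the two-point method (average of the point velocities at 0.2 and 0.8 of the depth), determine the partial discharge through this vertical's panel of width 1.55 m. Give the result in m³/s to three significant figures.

2.22 m³/s

v̄ = (0.657 + 0.428) / 2 = 0.5425 m/s
q = v̄ × d × w = 0.5425 × 2.64 × 1.55 = 2.220 m³/s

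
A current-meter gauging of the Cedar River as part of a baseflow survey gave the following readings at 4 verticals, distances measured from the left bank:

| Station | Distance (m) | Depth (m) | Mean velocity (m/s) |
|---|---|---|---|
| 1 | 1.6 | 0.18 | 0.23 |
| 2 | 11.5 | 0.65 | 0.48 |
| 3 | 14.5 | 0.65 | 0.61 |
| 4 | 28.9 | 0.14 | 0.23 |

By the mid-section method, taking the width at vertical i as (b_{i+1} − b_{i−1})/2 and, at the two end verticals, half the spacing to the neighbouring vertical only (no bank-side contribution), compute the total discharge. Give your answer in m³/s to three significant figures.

w_1 = (11.5 − 1.6)/2 = 4.95 m; q_1 = 0.23 × 0.18 × 4.95 = 0.2049 m³/s
w_2 = (14.5 − 1.6)/2 = 6.45 m; q_2 = 0.48 × 0.65 × 6.45 = 2.012 m³/s
w_3 = (28.9 − 11.5)/2 = 8.7 m; q_3 = 0.61 × 0.65 × 8.7 = 3.450 m³/s
w_4 = (28.9 − 14.5)/2 = 7.2 m; q_4 = 0.23 × 0.14 × 7.2 = 0.2318 m³/s
Q = Σ qᵢ = 5.899 m³/s

5.90 m³/s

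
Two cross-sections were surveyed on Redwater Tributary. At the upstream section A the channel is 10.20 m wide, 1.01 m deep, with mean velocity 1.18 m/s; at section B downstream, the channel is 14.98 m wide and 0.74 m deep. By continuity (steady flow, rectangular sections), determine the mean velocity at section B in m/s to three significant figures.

1.10 m/s

Q = A₁V₁ = (10.20×1.01) × 1.18 = 12.16 m³/s
A₂ = 14.98 × 0.74 = 11.09 m²
V₂ = Q/A₂ = 12.16/11.09 = 1.097 m/s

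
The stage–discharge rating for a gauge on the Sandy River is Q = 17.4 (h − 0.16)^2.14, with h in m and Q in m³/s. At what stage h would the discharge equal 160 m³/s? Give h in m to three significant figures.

h − h₀ = (Q/C)^(1/b) = (160/17.4)^(1/2.14) = 2.820 m
h = 0.16 + 2.820 = 2.980 m

2.98 m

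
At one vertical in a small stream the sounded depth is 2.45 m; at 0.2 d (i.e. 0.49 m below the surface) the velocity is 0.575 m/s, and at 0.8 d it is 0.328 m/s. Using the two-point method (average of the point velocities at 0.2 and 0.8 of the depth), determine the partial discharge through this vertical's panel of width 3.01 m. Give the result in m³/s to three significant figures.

3.33 m³/s

v̄ = (0.575 + 0.328) / 2 = 0.4515 m/s
q = v̄ × d × w = 0.4515 × 2.45 × 3.01 = 3.330 m³/s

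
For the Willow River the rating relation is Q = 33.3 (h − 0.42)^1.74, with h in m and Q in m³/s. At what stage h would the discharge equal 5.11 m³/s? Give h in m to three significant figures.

h − h₀ = (Q/C)^(1/b) = (5.11/33.3)^(1/1.74) = 0.3405 m
h = 0.42 + 0.3405 = 0.7605 m

0.761 m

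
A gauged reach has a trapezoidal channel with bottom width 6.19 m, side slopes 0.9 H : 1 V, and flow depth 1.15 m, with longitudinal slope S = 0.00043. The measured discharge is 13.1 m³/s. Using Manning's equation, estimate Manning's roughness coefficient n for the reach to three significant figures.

0.0122

A = (b + z·y)·y = (6.19 + 0.9×1.15)×1.15 = 8.309 m²
P = b + 2y√(1+z²) = 6.19 + 2×1.15×√(1+0.9²) = 9.284 m
R = A/P = 8.309/9.284 = 0.8949 m
n = (1/Q)·A·R^(2/3)·S^(1/2) = (1/13.1) × 8.309 × 0.9287 × 0.02074 = 0.01221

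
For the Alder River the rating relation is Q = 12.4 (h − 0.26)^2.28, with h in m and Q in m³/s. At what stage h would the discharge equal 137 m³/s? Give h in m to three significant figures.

3.13 m

h − h₀ = (Q/C)^(1/b) = (137/12.4)^(1/2.28) = 2.868 m
h = 0.26 + 2.868 = 3.128 m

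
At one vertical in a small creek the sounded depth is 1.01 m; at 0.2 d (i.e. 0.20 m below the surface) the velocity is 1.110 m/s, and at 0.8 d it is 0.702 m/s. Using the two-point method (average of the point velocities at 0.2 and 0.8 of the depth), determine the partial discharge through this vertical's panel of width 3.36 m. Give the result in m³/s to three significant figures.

v̄ = (1.110 + 0.702) / 2 = 0.9060 m/s
q = v̄ × d × w = 0.9060 × 1.01 × 3.36 = 3.075 m³/s

3.07 m³/s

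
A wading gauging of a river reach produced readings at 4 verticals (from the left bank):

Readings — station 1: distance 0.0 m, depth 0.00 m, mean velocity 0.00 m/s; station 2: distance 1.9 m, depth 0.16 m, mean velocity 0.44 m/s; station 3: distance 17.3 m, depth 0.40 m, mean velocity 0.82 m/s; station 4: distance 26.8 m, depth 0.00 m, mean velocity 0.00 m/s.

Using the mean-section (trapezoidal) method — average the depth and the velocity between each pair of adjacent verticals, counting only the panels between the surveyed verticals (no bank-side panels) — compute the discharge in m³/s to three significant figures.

Panel 1-2: Δb = 1.9 m, d̄ = (0.00+0.16)/2 = 0.08, v̄ = (0.00+0.44)/2 = 0.22 → q = 1.9×0.08×0.22 = 0.03344 m³/s
Panel 2-3: Δb = 15.4 m, d̄ = (0.16+0.40)/2 = 0.28, v̄ = (0.44+0.82)/2 = 0.63 → q = 15.4×0.28×0.63 = 2.717 m³/s
Panel 3-4: Δb = 9.5 m, d̄ = (0.40+0.00)/2 = 0.2, v̄ = (0.82+0.00)/2 = 0.41 → q = 9.5×0.2×0.41 = 0.7790 m³/s
Q = Σ q = 3.529 m³/s

3.53 m³/s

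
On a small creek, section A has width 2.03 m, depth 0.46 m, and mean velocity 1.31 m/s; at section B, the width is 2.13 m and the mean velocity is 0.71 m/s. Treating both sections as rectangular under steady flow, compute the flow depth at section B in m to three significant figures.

0.809 m

Q = A₁V₁ = (2.03×0.46) × 1.31 = 1.223 m³/s
d₂ = Q/(b₂ V₂) = 1.223/(2.13×0.71) = 0.8089 m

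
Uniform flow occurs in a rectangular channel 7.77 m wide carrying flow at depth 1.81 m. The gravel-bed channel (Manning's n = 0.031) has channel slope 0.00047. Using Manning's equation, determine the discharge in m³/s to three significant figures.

A = b·y = 7.77 × 1.81 = 14.06 m²
P = b + 2y = 7.77 + 2×1.81 = 11.39 m
R = A/P = 14.06/11.39 = 1.235 m
Q = (1/n)·A·R^(2/3)·S^(1/2) = (1/0.031) × 14.06 × 1.235^(2/3) × 0.00047^(1/2) = 11.32 m³/s

11.3 m³/s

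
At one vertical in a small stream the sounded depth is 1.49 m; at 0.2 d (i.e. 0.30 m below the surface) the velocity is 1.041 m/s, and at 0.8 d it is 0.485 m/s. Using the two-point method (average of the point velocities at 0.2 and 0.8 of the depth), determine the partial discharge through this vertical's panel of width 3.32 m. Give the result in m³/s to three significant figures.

3.77 m³/s

v̄ = (1.041 + 0.485) / 2 = 0.7630 m/s
q = v̄ × d × w = 0.7630 × 1.49 × 3.32 = 3.774 m³/s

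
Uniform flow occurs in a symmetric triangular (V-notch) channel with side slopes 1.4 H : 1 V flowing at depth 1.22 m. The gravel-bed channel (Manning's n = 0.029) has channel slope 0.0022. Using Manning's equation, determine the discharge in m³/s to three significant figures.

A = z·y² = 1.4×1.22² = 2.084 m²
P = 2y√(1+z²) = 2×1.22×√(1+1.4²) = 4.198 m
R = A/P = 2.084/4.198 = 0.4964 m
Q = (1/n)·A·R^(2/3)·S^(1/2) = (1/0.029) × 2.084 × 0.4964^(2/3) × 0.0022^(1/2) = 2.113 m³/s

2.11 m³/s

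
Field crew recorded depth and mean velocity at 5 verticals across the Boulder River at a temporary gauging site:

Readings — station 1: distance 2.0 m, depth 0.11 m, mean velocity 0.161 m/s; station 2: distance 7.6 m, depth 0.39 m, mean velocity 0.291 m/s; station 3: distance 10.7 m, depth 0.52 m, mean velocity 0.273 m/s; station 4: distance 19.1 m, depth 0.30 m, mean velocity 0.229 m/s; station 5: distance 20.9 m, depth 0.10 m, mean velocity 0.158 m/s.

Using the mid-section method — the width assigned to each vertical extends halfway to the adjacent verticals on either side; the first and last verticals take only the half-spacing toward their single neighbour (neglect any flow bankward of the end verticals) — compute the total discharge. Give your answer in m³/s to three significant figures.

w_1 = (7.6 − 2.0)/2 = 2.8 m; q_1 = 0.161 × 0.11 × 2.8 = 0.04959 m³/s
w_2 = (10.7 − 2.0)/2 = 4.35 m; q_2 = 0.291 × 0.39 × 4.35 = 0.4937 m³/s
w_3 = (19.1 − 7.6)/2 = 5.75 m; q_3 = 0.273 × 0.52 × 5.75 = 0.8163 m³/s
w_4 = (20.9 − 10.7)/2 = 5.1 m; q_4 = 0.229 × 0.30 × 5.1 = 0.3504 m³/s
w_5 = (20.9 − 19.1)/2 = 0.9 m; q_5 = 0.158 × 0.10 × 0.9 = 0.01422 m³/s
Q = Σ qᵢ = 1.724 m³/s

1.72 m³/s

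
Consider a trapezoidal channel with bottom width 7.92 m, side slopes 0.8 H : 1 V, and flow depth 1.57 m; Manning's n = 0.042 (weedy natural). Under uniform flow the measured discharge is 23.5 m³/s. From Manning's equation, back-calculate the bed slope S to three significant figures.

A = (b + z·y)·y = (7.92 + 0.8×1.57)×1.57 = 14.41 m²
P = b + 2y√(1+z²) = 7.92 + 2×1.57×√(1+0.8²) = 11.94 m
R = A/P = 14.41/11.94 = 1.206 m
S = (Q·n / (1·A·R^(2/3)))² = (23.5×0.042 / (1×14.41×1.133))² = 0.003655

0.00365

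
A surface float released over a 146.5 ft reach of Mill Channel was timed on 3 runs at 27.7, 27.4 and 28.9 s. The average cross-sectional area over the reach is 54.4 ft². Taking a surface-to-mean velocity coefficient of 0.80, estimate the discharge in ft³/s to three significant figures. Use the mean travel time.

228 ft³/s

t̄ = (27.7 + 27.4 + 28.9) / 3 = 28 s
v_surface = L / t̄ = 146.5 / 28 = 5.232 ft/s
v_mean = 0.80 × 5.232 = 4.186 ft/s
Q = A × v_mean = 54.4 × 4.186 = 227.7 ft³/s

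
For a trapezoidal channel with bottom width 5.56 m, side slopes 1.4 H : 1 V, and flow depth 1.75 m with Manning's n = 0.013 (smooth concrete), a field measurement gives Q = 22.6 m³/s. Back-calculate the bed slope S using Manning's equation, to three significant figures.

A = (b + z·y)·y = (5.56 + 1.4×1.75)×1.75 = 14.02 m²
P = b + 2y√(1+z²) = 5.56 + 2×1.75×√(1+1.4²) = 11.58 m
R = A/P = 14.02/11.58 = 1.210 m
S = (Q·n / (1·A·R^(2/3)))² = (22.6×0.013 / (1×14.02×1.136))² = 0.0003406

0.000341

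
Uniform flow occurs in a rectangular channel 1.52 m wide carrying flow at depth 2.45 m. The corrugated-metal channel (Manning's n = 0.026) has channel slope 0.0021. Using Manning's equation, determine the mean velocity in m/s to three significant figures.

1.23 m/s

A = b·y = 1.52 × 2.45 = 3.724 m²
P = b + 2y = 1.52 + 2×2.45 = 6.420 m
R = A/P = 3.724/6.420 = 0.5801 m
Q = (1/n)·A·R^(2/3)·S^(1/2) = (1/0.026) × 3.724 × 0.5801^(2/3) × 0.0021^(1/2) = 4.565 m³/s
V = Q/A = 4.565/3.724 = 1.226 m/s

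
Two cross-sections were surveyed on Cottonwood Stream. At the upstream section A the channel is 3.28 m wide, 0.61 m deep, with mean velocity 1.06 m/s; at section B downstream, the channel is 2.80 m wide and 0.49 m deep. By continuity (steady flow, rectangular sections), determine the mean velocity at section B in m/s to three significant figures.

1.55 m/s

Q = A₁V₁ = (3.28×0.61) × 1.06 = 2.121 m³/s
A₂ = 2.80 × 0.49 = 1.372 m²
V₂ = Q/A₂ = 2.121/1.372 = 1.546 m/s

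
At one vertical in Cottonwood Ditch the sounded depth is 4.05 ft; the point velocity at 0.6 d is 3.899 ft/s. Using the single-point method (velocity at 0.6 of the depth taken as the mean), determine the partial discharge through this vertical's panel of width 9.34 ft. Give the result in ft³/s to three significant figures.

147 ft³/s

v̄ = v₀.₆ = 3.899 ft/s
q = v̄ × d × w = 3.899 × 4.05 × 9.34 = 147.5 ft³/s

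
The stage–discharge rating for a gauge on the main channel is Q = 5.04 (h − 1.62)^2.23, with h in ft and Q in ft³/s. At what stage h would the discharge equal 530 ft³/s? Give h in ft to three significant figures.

h − h₀ = (Q/C)^(1/b) = (530/5.04)^(1/2.23) = 8.066 ft
h = 1.62 + 8.066 = 9.686 ft

9.69 ft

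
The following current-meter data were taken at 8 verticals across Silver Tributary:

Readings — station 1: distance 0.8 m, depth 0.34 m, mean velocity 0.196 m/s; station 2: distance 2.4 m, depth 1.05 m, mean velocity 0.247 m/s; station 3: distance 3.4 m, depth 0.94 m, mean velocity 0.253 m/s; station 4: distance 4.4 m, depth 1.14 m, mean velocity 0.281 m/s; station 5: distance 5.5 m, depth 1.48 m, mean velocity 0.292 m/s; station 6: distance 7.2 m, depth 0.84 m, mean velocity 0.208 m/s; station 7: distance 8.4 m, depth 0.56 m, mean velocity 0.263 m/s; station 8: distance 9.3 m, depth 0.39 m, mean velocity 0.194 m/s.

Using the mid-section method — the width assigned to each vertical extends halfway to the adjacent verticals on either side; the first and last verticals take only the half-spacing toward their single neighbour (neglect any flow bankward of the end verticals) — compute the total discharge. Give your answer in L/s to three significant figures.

2010 L/s

w_1 = (2.4 − 0.8)/2 = 0.8 m; q_1 = 0.196 × 0.34 × 0.8 = 0.05331 m³/s
w_2 = (3.4 − 0.8)/2 = 1.3 m; q_2 = 0.247 × 1.05 × 1.3 = 0.3372 m³/s
w_3 = (4.4 − 2.4)/2 = 1 m; q_3 = 0.253 × 0.94 × 1 = 0.2378 m³/s
w_4 = (5.5 − 3.4)/2 = 1.05 m; q_4 = 0.281 × 1.14 × 1.05 = 0.3364 m³/s
w_5 = (7.2 − 4.4)/2 = 1.4 m; q_5 = 0.292 × 1.48 × 1.4 = 0.6050 m³/s
w_6 = (8.4 − 5.5)/2 = 1.45 m; q_6 = 0.208 × 0.84 × 1.45 = 0.2533 m³/s
w_7 = (9.3 − 7.2)/2 = 1.05 m; q_7 = 0.263 × 0.56 × 1.05 = 0.1546 m³/s
w_8 = (9.3 − 8.4)/2 = 0.45 m; q_8 = 0.194 × 0.39 × 0.45 = 0.03405 m³/s
Q = Σ qᵢ = 2.012 m³/s
= 2.012 × 1000 = 2012 L/s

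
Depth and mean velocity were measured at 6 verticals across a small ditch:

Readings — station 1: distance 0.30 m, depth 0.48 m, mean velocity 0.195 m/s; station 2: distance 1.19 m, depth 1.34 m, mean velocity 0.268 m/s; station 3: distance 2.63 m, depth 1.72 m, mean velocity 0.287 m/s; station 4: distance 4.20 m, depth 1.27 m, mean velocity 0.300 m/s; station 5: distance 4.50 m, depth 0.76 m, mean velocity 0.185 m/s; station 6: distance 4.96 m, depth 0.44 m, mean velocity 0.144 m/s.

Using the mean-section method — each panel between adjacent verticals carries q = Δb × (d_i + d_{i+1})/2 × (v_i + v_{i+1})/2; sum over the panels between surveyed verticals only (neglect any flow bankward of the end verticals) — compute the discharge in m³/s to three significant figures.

1.61 m³/s

Panel 1-2: Δb = 0.89 m, d̄ = (0.48+1.34)/2 = 0.91, v̄ = (0.195+0.268)/2 = 0.2315 → q = 0.89×0.91×0.2315 = 0.1875 m³/s
Panel 2-3: Δb = 1.44 m, d̄ = (1.34+1.72)/2 = 1.53, v̄ = (0.268+0.287)/2 = 0.2775 → q = 1.44×1.53×0.2775 = 0.6114 m³/s
Panel 3-4: Δb = 1.57 m, d̄ = (1.72+1.27)/2 = 1.495, v̄ = (0.287+0.300)/2 = 0.2935 → q = 1.57×1.495×0.2935 = 0.6889 m³/s
Panel 4-5: Δb = 0.3 m, d̄ = (1.27+0.76)/2 = 1.015, v̄ = (0.300+0.185)/2 = 0.2425 → q = 0.3×1.015×0.2425 = 0.07384 m³/s
Panel 5-6: Δb = 0.46 m, d̄ = (0.76+0.44)/2 = 0.6, v̄ = (0.185+0.144)/2 = 0.1645 → q = 0.46×0.6×0.1645 = 0.04540 m³/s
Q = Σ q = 1.607 m³/s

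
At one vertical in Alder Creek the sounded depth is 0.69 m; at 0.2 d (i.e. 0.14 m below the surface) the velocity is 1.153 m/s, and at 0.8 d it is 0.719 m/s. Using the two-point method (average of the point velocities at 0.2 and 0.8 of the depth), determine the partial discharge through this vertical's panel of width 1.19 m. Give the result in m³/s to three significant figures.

v̄ = (1.153 + 0.719) / 2 = 0.9360 m/s
q = v̄ × d × w = 0.9360 × 0.69 × 1.19 = 0.7685 m³/s

0.769 m³/s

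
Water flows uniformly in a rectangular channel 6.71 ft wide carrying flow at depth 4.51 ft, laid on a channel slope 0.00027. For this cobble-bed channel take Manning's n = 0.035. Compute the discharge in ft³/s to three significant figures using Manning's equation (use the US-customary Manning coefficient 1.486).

A = b·y = 6.71 × 4.51 = 30.26 ft²
P = b + 2y = 6.71 + 2×4.51 = 15.73 ft
R = A/P = 30.26/15.73 = 1.924 ft
Q = (1.486/n)·A·R^(2/3)·S^(1/2) = (1.486/0.035) × 30.26 × 1.924^(2/3) × 0.00027^(1/2) = 32.66 ft³/s

32.7 ft³/s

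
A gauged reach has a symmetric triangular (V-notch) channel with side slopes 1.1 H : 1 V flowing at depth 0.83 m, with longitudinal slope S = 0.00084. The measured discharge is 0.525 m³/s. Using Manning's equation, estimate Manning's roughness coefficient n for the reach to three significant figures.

A = z·y² = 1.1×0.83² = 0.7578 m²
P = 2y√(1+z²) = 2×0.83×√(1+1.1²) = 2.468 m
R = A/P = 0.7578/2.468 = 0.3071 m
n = (1/Q)·A·R^(2/3)·S^(1/2) = (1/0.525) × 0.7578 × 0.4552 × 0.02898 = 0.01904

0.0190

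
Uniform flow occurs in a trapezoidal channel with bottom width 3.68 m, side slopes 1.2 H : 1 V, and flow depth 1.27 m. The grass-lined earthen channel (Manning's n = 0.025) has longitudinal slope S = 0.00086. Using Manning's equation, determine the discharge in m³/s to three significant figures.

A = (b + z·y)·y = (3.68 + 1.2×1.27)×1.27 = 6.609 m²
P = b + 2y√(1+z²) = 3.68 + 2×1.27×√(1+1.2²) = 7.648 m
R = A/P = 6.609/7.648 = 0.8642 m
Q = (1/n)·A·R^(2/3)·S^(1/2) = (1/0.025) × 6.609 × 0.8642^(2/3) × 0.00086^(1/2) = 7.034 m³/s

7.03 m³/s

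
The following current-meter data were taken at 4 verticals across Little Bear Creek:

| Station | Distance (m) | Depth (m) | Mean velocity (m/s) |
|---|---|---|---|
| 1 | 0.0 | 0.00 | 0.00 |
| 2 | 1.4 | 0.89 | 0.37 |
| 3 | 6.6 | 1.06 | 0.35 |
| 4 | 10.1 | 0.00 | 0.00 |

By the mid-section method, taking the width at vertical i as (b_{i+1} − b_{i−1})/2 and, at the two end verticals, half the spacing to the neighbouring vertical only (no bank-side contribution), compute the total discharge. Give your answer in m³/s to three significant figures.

w_2 = (6.6 − 0.0)/2 = 3.3 m; q_2 = 0.37 × 0.89 × 3.3 = 1.087 m³/s
w_3 = (10.1 − 1.4)/2 = 4.35 m; q_3 = 0.35 × 1.06 × 4.35 = 1.614 m³/s
Stations 1, 4 contribute zero (depth or velocity is 0).
Q = Σ qᵢ = 2.701 m³/s

2.70 m³/s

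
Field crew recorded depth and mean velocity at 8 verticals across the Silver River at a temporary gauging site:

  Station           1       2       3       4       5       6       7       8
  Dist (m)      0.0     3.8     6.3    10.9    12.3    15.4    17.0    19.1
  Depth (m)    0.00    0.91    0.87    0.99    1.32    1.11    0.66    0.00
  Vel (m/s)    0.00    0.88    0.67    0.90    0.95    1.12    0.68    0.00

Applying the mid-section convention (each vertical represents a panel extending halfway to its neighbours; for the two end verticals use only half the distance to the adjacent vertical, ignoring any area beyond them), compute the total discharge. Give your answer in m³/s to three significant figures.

w_2 = (6.3 − 0.0)/2 = 3.15 m; q_2 = 0.88 × 0.91 × 3.15 = 2.523 m³/s
w_3 = (10.9 − 3.8)/2 = 3.55 m; q_3 = 0.67 × 0.87 × 3.55 = 2.069 m³/s
w_4 = (12.3 − 6.3)/2 = 3 m; q_4 = 0.90 × 0.99 × 3 = 2.673 m³/s
w_5 = (15.4 − 10.9)/2 = 2.25 m; q_5 = 0.95 × 1.32 × 2.25 = 2.822 m³/s
w_6 = (17.0 − 12.3)/2 = 2.35 m; q_6 = 1.12 × 1.11 × 2.35 = 2.922 m³/s
w_7 = (19.1 − 15.4)/2 = 1.85 m; q_7 = 0.68 × 0.66 × 1.85 = 0.8303 m³/s
Stations 1, 8 contribute zero (depth or velocity is 0).
Q = Σ qᵢ = 13.84 m³/s

13.8 m³/s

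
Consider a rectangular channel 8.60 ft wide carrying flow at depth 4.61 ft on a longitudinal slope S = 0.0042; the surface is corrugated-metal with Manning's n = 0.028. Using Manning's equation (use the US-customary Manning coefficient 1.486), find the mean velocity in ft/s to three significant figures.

A = b·y = 8.60 × 4.61 = 39.65 ft²
P = b + 2y = 8.60 + 2×4.61 = 17.82 ft
R = A/P = 39.65/17.82 = 2.225 ft
Q = (1.486/n)·A·R^(2/3)·S^(1/2) = (1.486/0.028) × 39.65 × 2.225^(2/3) × 0.0042^(1/2) = 232.4 ft³/s
V = Q/A = 232.4/39.65 = 5.862 ft/s

5.86 ft/s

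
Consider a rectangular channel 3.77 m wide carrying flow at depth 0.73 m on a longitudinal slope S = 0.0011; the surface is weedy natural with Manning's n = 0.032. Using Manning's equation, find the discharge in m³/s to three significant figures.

A = b·y = 3.77 × 0.73 = 2.752 m²
P = b + 2y = 3.77 + 2×0.73 = 5.230 m
R = A/P = 2.752/5.230 = 0.5262 m
Q = (1/n)·A·R^(2/3)·S^(1/2) = (1/0.032) × 2.752 × 0.5262^(2/3) × 0.0011^(1/2) = 1.859 m³/s

1.86 m³/s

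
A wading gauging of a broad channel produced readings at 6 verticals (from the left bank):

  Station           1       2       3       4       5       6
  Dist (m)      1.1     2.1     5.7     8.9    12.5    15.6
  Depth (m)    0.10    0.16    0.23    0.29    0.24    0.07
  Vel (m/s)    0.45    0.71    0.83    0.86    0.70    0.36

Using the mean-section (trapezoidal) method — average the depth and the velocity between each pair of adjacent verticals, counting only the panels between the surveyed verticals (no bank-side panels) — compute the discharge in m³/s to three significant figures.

Panel 1-2: Δb = 1 m, d̄ = (0.10+0.16)/2 = 0.13, v̄ = (0.45+0.71)/2 = 0.58 → q = 1×0.13×0.58 = 0.07540 m³/s
Panel 2-3: Δb = 3.6 m, d̄ = (0.16+0.23)/2 = 0.195, v̄ = (0.71+0.83)/2 = 0.77 → q = 3.6×0.195×0.77 = 0.5405 m³/s
Panel 3-4: Δb = 3.2 m, d̄ = (0.23+0.29)/2 = 0.26, v̄ = (0.83+0.86)/2 = 0.845 → q = 3.2×0.26×0.845 = 0.7030 m³/s
Panel 4-5: Δb = 3.6 m, d̄ = (0.29+0.24)/2 = 0.265, v̄ = (0.86+0.70)/2 = 0.78 → q = 3.6×0.265×0.78 = 0.7441 m³/s
Panel 5-6: Δb = 3.1 m, d̄ = (0.24+0.07)/2 = 0.155, v̄ = (0.70+0.36)/2 = 0.53 → q = 3.1×0.155×0.53 = 0.2547 m³/s
Q = Σ q = 2.318 m³/s

2.32 m³/s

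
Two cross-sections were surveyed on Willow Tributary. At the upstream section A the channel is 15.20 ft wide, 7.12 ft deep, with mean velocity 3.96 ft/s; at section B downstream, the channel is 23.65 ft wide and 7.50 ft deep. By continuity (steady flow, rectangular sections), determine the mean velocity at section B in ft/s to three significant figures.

Q = A₁V₁ = (15.20×7.12) × 3.96 = 428.6 ft³/s
A₂ = 23.65 × 7.50 = 177.4 ft²
V₂ = Q/A₂ = 428.6/177.4 = 2.416 ft/s

2.42 ft/s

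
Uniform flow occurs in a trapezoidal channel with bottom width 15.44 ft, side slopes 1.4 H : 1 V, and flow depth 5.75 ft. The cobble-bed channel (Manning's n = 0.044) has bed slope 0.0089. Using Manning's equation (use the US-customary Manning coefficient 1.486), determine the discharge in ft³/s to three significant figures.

A = (b + z·y)·y = (15.44 + 1.4×5.75)×5.75 = 135.1 ft²
P = b + 2y√(1+z²) = 15.44 + 2×5.75×√(1+1.4²) = 35.23 ft
R = A/P = 135.1/35.23 = 3.834 ft
Q = (1.486/n)·A·R^(2/3)·S^(1/2) = (1.486/0.044) × 135.1 × 3.834^(2/3) × 0.0089^(1/2) = 1054 ft³/s

1050 ft³/s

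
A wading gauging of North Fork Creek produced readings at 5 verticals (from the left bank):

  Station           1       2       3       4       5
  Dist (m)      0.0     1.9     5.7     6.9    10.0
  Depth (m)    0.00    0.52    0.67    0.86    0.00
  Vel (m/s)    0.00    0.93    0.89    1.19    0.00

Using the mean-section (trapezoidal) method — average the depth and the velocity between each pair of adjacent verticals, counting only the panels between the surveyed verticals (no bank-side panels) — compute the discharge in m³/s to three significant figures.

4.04 m³/s

Panel 1-2: Δb = 1.9 m, d̄ = (0.00+0.52)/2 = 0.26, v̄ = (0.00+0.93)/2 = 0.465 → q = 1.9×0.26×0.465 = 0.2297 m³/s
Panel 2-3: Δb = 3.8 m, d̄ = (0.52+0.67)/2 = 0.595, v̄ = (0.93+0.89)/2 = 0.91 → q = 3.8×0.595×0.91 = 2.058 m³/s
Panel 3-4: Δb = 1.2 m, d̄ = (0.67+0.86)/2 = 0.765, v̄ = (0.89+1.19)/2 = 1.04 → q = 1.2×0.765×1.04 = 0.9547 m³/s
Panel 4-5: Δb = 3.1 m, d̄ = (0.86+0.00)/2 = 0.43, v̄ = (1.19+0.00)/2 = 0.595 → q = 3.1×0.43×0.595 = 0.7931 m³/s
Q = Σ q = 4.035 m³/s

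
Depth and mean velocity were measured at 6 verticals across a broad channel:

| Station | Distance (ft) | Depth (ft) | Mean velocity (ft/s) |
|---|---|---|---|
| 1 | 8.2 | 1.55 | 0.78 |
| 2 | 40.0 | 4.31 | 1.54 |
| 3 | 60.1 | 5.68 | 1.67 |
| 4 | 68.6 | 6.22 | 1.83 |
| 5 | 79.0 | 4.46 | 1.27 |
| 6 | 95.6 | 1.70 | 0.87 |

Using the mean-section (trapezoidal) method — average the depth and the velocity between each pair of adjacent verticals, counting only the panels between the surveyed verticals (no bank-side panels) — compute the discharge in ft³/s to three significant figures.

499 ft³/s

Panel 1-2: Δb = 31.8 ft, d̄ = (1.55+4.31)/2 = 2.93, v̄ = (0.78+1.54)/2 = 1.16 → q = 31.8×2.93×1.16 = 108.1 ft³/s
Panel 2-3: Δb = 20.1 ft, d̄ = (4.31+5.68)/2 = 4.995, v̄ = (1.54+1.67)/2 = 1.605 → q = 20.1×4.995×1.605 = 161.1 ft³/s
Panel 3-4: Δb = 8.5 ft, d̄ = (5.68+6.22)/2 = 5.95, v̄ = (1.67+1.83)/2 = 1.75 → q = 8.5×5.95×1.75 = 88.51 ft³/s
Panel 4-5: Δb = 10.4 ft, d̄ = (6.22+4.46)/2 = 5.34, v̄ = (1.83+1.27)/2 = 1.55 → q = 10.4×5.34×1.55 = 86.08 ft³/s
Panel 5-6: Δb = 16.6 ft, d̄ = (4.46+1.70)/2 = 3.08, v̄ = (1.27+0.87)/2 = 1.07 → q = 16.6×3.08×1.07 = 54.71 ft³/s
Q = Σ q = 498.5 ft³/s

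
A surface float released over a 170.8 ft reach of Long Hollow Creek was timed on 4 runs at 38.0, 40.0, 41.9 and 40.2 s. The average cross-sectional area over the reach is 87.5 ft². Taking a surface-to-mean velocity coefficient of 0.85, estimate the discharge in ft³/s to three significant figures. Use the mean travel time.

317 ft³/s

t̄ = (38.0 + 40.0 + 41.9 + 40.2) / 4 = 40.025 s
v_surface = L / t̄ = 170.8 / 40.025 = 4.267 ft/s
v_mean = 0.85 × 4.267 = 3.627 ft/s
Q = A × v_mean = 87.5 × 3.627 = 317.4 ft³/s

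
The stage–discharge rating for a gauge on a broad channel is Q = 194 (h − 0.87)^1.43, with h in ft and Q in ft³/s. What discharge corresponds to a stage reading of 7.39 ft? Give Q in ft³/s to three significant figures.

2830 ft³/s

Q = 194 × (7.39 − 0.87)^1.43 = 194 × 6.52^1.43 = 2833 ft³/s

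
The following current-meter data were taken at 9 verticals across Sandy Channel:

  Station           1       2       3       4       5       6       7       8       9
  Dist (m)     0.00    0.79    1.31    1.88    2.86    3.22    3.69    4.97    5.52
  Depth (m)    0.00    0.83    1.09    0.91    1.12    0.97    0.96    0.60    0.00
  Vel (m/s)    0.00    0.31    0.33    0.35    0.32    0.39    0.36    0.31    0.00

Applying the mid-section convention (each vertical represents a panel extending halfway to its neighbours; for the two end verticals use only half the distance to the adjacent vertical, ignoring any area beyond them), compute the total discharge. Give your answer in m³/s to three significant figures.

w_2 = (1.31 − 0.00)/2 = 0.655 m; q_2 = 0.31 × 0.83 × 0.655 = 0.1685 m³/s
w_3 = (1.88 − 0.79)/2 = 0.545 m; q_3 = 0.33 × 1.09 × 0.545 = 0.1960 m³/s
w_4 = (2.86 − 1.31)/2 = 0.775 m; q_4 = 0.35 × 0.91 × 0.775 = 0.2468 m³/s
w_5 = (3.22 − 1.88)/2 = 0.67 m; q_5 = 0.32 × 1.12 × 0.67 = 0.2401 m³/s
w_6 = (3.69 − 2.86)/2 = 0.415 m; q_6 = 0.39 × 0.97 × 0.415 = 0.1570 m³/s
w_7 = (4.97 − 3.22)/2 = 0.875 m; q_7 = 0.36 × 0.96 × 0.875 = 0.3024 m³/s
w_8 = (5.52 − 3.69)/2 = 0.915 m; q_8 = 0.31 × 0.60 × 0.915 = 0.1702 m³/s
Stations 1, 9 contribute zero (depth or velocity is 0).
Q = Σ qᵢ = 1.481 m³/s

1.48 m³/s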